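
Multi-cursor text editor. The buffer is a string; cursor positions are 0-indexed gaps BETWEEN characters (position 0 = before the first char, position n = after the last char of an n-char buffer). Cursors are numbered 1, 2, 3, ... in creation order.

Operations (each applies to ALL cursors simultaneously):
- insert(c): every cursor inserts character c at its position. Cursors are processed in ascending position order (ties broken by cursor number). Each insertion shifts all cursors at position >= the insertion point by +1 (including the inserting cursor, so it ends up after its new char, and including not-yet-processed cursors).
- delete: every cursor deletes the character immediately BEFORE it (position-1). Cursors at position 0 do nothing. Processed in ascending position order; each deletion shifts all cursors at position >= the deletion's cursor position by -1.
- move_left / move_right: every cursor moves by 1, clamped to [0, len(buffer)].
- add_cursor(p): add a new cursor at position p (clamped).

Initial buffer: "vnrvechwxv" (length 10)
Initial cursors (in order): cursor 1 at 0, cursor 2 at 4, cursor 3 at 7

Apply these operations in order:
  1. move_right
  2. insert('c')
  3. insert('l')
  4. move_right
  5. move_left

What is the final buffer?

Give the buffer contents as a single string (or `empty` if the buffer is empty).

After op 1 (move_right): buffer="vnrvechwxv" (len 10), cursors c1@1 c2@5 c3@8, authorship ..........
After op 2 (insert('c')): buffer="vcnrvecchwcxv" (len 13), cursors c1@2 c2@7 c3@11, authorship .1....2...3..
After op 3 (insert('l')): buffer="vclnrveclchwclxv" (len 16), cursors c1@3 c2@9 c3@14, authorship .11....22...33..
After op 4 (move_right): buffer="vclnrveclchwclxv" (len 16), cursors c1@4 c2@10 c3@15, authorship .11....22...33..
After op 5 (move_left): buffer="vclnrveclchwclxv" (len 16), cursors c1@3 c2@9 c3@14, authorship .11....22...33..

Answer: vclnrveclchwclxv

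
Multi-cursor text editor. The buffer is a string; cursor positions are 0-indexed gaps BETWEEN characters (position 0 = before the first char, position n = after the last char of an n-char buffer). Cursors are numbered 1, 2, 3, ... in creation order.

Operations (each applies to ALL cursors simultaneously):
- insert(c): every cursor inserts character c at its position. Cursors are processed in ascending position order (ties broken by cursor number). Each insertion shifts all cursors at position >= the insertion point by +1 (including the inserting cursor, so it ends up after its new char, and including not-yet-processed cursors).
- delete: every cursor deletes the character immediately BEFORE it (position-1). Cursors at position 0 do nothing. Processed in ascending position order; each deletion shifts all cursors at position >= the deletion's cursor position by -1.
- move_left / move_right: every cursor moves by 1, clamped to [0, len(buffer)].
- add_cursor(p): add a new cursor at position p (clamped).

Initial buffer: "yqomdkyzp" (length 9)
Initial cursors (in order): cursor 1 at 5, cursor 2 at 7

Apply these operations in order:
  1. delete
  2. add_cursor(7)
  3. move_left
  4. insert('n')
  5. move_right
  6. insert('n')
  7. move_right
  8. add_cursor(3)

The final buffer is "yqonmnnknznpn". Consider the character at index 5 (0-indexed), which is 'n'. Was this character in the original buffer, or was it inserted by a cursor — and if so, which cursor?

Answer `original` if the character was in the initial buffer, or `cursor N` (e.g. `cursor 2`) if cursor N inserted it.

Answer: cursor 1

Derivation:
After op 1 (delete): buffer="yqomkzp" (len 7), cursors c1@4 c2@5, authorship .......
After op 2 (add_cursor(7)): buffer="yqomkzp" (len 7), cursors c1@4 c2@5 c3@7, authorship .......
After op 3 (move_left): buffer="yqomkzp" (len 7), cursors c1@3 c2@4 c3@6, authorship .......
After op 4 (insert('n')): buffer="yqonmnkznp" (len 10), cursors c1@4 c2@6 c3@9, authorship ...1.2..3.
After op 5 (move_right): buffer="yqonmnkznp" (len 10), cursors c1@5 c2@7 c3@10, authorship ...1.2..3.
After op 6 (insert('n')): buffer="yqonmnnknznpn" (len 13), cursors c1@6 c2@9 c3@13, authorship ...1.12.2.3.3
After op 7 (move_right): buffer="yqonmnnknznpn" (len 13), cursors c1@7 c2@10 c3@13, authorship ...1.12.2.3.3
After op 8 (add_cursor(3)): buffer="yqonmnnknznpn" (len 13), cursors c4@3 c1@7 c2@10 c3@13, authorship ...1.12.2.3.3
Authorship (.=original, N=cursor N): . . . 1 . 1 2 . 2 . 3 . 3
Index 5: author = 1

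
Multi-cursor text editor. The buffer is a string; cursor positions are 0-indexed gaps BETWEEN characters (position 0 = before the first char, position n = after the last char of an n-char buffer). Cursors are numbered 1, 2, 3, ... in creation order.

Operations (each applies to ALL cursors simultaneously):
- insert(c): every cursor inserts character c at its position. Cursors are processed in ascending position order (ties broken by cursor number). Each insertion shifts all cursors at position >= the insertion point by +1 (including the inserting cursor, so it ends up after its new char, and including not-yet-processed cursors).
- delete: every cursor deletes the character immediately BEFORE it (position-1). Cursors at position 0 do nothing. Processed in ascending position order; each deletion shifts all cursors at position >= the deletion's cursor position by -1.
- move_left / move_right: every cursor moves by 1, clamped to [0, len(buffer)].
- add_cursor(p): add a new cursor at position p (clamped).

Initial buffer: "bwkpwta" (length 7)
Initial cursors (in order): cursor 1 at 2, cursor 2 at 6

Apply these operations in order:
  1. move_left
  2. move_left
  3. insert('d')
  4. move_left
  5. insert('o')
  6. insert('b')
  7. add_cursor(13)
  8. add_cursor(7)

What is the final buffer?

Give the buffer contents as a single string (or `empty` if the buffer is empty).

Answer: obdbwkpobdwta

Derivation:
After op 1 (move_left): buffer="bwkpwta" (len 7), cursors c1@1 c2@5, authorship .......
After op 2 (move_left): buffer="bwkpwta" (len 7), cursors c1@0 c2@4, authorship .......
After op 3 (insert('d')): buffer="dbwkpdwta" (len 9), cursors c1@1 c2@6, authorship 1....2...
After op 4 (move_left): buffer="dbwkpdwta" (len 9), cursors c1@0 c2@5, authorship 1....2...
After op 5 (insert('o')): buffer="odbwkpodwta" (len 11), cursors c1@1 c2@7, authorship 11....22...
After op 6 (insert('b')): buffer="obdbwkpobdwta" (len 13), cursors c1@2 c2@9, authorship 111....222...
After op 7 (add_cursor(13)): buffer="obdbwkpobdwta" (len 13), cursors c1@2 c2@9 c3@13, authorship 111....222...
After op 8 (add_cursor(7)): buffer="obdbwkpobdwta" (len 13), cursors c1@2 c4@7 c2@9 c3@13, authorship 111....222...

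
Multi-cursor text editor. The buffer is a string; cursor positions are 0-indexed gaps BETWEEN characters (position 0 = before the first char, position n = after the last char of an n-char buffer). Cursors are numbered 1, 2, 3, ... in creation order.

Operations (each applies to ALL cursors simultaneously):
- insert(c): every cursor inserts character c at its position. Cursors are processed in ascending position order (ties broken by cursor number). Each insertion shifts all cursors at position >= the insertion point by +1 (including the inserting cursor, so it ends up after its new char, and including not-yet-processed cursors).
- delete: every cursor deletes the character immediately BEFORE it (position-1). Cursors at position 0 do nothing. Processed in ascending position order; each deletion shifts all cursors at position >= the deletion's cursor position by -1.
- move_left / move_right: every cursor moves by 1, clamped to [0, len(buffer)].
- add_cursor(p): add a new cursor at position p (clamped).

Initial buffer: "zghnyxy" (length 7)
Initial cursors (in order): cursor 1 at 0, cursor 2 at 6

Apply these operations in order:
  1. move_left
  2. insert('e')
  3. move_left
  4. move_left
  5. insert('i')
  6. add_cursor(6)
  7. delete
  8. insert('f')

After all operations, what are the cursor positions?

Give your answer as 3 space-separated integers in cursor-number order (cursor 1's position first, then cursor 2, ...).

Answer: 1 7 7

Derivation:
After op 1 (move_left): buffer="zghnyxy" (len 7), cursors c1@0 c2@5, authorship .......
After op 2 (insert('e')): buffer="ezghnyexy" (len 9), cursors c1@1 c2@7, authorship 1.....2..
After op 3 (move_left): buffer="ezghnyexy" (len 9), cursors c1@0 c2@6, authorship 1.....2..
After op 4 (move_left): buffer="ezghnyexy" (len 9), cursors c1@0 c2@5, authorship 1.....2..
After op 5 (insert('i')): buffer="iezghniyexy" (len 11), cursors c1@1 c2@7, authorship 11....2.2..
After op 6 (add_cursor(6)): buffer="iezghniyexy" (len 11), cursors c1@1 c3@6 c2@7, authorship 11....2.2..
After op 7 (delete): buffer="ezghyexy" (len 8), cursors c1@0 c2@4 c3@4, authorship 1....2..
After op 8 (insert('f')): buffer="fezghffyexy" (len 11), cursors c1@1 c2@7 c3@7, authorship 11...23.2..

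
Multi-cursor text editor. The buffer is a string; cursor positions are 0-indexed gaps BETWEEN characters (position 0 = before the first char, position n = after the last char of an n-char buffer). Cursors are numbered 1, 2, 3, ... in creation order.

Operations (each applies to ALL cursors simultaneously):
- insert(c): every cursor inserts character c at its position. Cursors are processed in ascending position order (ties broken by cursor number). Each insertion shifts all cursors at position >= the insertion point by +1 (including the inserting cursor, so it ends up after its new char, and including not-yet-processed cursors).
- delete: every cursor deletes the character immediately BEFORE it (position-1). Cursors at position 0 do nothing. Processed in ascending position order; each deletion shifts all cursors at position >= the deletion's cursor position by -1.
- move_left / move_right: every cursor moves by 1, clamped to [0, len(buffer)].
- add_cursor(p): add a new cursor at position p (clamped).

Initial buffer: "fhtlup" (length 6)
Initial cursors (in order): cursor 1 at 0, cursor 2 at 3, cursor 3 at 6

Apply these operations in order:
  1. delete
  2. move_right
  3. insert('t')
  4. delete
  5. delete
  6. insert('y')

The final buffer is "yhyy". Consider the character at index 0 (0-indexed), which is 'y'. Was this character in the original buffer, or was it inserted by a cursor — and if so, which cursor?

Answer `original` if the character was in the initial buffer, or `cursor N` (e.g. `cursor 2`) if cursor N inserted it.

Answer: cursor 1

Derivation:
After op 1 (delete): buffer="fhlu" (len 4), cursors c1@0 c2@2 c3@4, authorship ....
After op 2 (move_right): buffer="fhlu" (len 4), cursors c1@1 c2@3 c3@4, authorship ....
After op 3 (insert('t')): buffer="fthltut" (len 7), cursors c1@2 c2@5 c3@7, authorship .1..2.3
After op 4 (delete): buffer="fhlu" (len 4), cursors c1@1 c2@3 c3@4, authorship ....
After op 5 (delete): buffer="h" (len 1), cursors c1@0 c2@1 c3@1, authorship .
After op 6 (insert('y')): buffer="yhyy" (len 4), cursors c1@1 c2@4 c3@4, authorship 1.23
Authorship (.=original, N=cursor N): 1 . 2 3
Index 0: author = 1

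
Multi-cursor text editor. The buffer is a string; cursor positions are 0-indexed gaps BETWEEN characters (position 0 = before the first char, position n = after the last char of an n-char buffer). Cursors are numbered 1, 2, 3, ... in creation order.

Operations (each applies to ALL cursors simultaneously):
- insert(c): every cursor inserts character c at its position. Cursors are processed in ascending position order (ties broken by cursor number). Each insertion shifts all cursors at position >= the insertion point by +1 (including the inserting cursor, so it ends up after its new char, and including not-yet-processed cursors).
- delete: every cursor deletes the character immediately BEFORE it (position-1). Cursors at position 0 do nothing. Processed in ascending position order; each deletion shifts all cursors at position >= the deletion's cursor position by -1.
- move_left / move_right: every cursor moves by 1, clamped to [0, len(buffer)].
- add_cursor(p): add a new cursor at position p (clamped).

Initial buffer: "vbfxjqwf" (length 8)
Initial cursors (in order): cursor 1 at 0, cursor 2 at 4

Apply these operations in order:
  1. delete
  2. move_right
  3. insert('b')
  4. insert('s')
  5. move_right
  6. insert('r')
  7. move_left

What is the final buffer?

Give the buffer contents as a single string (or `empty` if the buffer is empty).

After op 1 (delete): buffer="vbfjqwf" (len 7), cursors c1@0 c2@3, authorship .......
After op 2 (move_right): buffer="vbfjqwf" (len 7), cursors c1@1 c2@4, authorship .......
After op 3 (insert('b')): buffer="vbbfjbqwf" (len 9), cursors c1@2 c2@6, authorship .1...2...
After op 4 (insert('s')): buffer="vbsbfjbsqwf" (len 11), cursors c1@3 c2@8, authorship .11...22...
After op 5 (move_right): buffer="vbsbfjbsqwf" (len 11), cursors c1@4 c2@9, authorship .11...22...
After op 6 (insert('r')): buffer="vbsbrfjbsqrwf" (len 13), cursors c1@5 c2@11, authorship .11.1..22.2..
After op 7 (move_left): buffer="vbsbrfjbsqrwf" (len 13), cursors c1@4 c2@10, authorship .11.1..22.2..

Answer: vbsbrfjbsqrwf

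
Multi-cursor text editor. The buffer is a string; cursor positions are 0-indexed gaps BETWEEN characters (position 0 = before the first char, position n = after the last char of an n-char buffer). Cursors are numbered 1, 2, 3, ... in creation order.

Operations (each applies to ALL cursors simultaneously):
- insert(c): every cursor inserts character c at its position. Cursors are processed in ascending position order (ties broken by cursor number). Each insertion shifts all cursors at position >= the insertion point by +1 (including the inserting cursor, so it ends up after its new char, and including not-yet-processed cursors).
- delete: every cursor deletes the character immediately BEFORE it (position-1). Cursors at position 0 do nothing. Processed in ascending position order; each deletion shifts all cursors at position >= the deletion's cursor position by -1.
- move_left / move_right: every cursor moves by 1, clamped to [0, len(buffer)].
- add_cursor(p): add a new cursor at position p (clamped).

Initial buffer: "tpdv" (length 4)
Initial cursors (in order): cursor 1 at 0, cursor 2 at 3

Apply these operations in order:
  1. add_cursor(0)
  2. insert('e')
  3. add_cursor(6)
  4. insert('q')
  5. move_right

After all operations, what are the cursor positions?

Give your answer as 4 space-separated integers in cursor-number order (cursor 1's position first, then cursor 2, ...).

Answer: 5 11 5 11

Derivation:
After op 1 (add_cursor(0)): buffer="tpdv" (len 4), cursors c1@0 c3@0 c2@3, authorship ....
After op 2 (insert('e')): buffer="eetpdev" (len 7), cursors c1@2 c3@2 c2@6, authorship 13...2.
After op 3 (add_cursor(6)): buffer="eetpdev" (len 7), cursors c1@2 c3@2 c2@6 c4@6, authorship 13...2.
After op 4 (insert('q')): buffer="eeqqtpdeqqv" (len 11), cursors c1@4 c3@4 c2@10 c4@10, authorship 1313...224.
After op 5 (move_right): buffer="eeqqtpdeqqv" (len 11), cursors c1@5 c3@5 c2@11 c4@11, authorship 1313...224.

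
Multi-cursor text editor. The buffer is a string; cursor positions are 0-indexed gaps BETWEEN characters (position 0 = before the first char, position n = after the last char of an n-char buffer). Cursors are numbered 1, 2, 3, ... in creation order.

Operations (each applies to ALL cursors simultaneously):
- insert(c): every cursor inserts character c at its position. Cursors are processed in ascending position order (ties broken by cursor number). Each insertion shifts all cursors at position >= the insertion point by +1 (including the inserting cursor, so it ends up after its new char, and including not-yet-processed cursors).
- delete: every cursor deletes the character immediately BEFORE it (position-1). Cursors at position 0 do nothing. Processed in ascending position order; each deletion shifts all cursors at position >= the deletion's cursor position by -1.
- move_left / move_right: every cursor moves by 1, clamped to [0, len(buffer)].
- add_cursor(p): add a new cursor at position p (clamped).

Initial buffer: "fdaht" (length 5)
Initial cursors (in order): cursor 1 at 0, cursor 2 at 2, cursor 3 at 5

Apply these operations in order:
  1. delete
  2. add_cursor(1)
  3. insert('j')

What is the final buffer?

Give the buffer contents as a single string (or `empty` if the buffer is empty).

After op 1 (delete): buffer="fah" (len 3), cursors c1@0 c2@1 c3@3, authorship ...
After op 2 (add_cursor(1)): buffer="fah" (len 3), cursors c1@0 c2@1 c4@1 c3@3, authorship ...
After op 3 (insert('j')): buffer="jfjjahj" (len 7), cursors c1@1 c2@4 c4@4 c3@7, authorship 1.24..3

Answer: jfjjahj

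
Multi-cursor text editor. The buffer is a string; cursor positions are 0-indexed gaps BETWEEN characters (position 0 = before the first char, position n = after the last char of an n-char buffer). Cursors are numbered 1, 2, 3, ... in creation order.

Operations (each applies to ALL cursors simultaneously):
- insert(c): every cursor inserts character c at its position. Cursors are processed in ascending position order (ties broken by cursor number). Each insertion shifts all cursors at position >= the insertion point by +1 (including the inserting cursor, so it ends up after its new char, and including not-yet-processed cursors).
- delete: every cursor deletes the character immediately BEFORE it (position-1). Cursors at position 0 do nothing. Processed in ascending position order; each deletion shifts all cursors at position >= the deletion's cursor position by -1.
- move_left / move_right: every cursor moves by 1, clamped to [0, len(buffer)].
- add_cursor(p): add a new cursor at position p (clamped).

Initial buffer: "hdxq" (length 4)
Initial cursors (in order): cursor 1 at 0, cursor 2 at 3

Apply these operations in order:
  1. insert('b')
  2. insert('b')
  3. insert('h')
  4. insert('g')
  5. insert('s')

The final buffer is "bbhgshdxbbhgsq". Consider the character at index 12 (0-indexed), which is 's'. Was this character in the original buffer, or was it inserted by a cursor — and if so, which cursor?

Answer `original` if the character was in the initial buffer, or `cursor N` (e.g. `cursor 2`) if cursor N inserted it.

Answer: cursor 2

Derivation:
After op 1 (insert('b')): buffer="bhdxbq" (len 6), cursors c1@1 c2@5, authorship 1...2.
After op 2 (insert('b')): buffer="bbhdxbbq" (len 8), cursors c1@2 c2@7, authorship 11...22.
After op 3 (insert('h')): buffer="bbhhdxbbhq" (len 10), cursors c1@3 c2@9, authorship 111...222.
After op 4 (insert('g')): buffer="bbhghdxbbhgq" (len 12), cursors c1@4 c2@11, authorship 1111...2222.
After op 5 (insert('s')): buffer="bbhgshdxbbhgsq" (len 14), cursors c1@5 c2@13, authorship 11111...22222.
Authorship (.=original, N=cursor N): 1 1 1 1 1 . . . 2 2 2 2 2 .
Index 12: author = 2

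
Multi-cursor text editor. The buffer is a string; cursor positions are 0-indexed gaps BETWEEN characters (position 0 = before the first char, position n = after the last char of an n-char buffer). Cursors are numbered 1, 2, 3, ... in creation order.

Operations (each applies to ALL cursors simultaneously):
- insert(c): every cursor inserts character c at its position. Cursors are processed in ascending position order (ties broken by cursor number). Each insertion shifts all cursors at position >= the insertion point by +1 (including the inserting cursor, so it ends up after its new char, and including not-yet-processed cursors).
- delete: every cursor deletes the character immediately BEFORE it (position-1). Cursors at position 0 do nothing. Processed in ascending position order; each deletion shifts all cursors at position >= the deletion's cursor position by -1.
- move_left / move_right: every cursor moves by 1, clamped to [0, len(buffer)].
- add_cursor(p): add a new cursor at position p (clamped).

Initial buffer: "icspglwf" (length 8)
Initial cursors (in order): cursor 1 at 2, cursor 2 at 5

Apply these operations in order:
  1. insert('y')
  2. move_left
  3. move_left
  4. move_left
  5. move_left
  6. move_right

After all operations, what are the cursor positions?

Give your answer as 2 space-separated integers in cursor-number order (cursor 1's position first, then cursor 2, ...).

Answer: 1 4

Derivation:
After op 1 (insert('y')): buffer="icyspgylwf" (len 10), cursors c1@3 c2@7, authorship ..1...2...
After op 2 (move_left): buffer="icyspgylwf" (len 10), cursors c1@2 c2@6, authorship ..1...2...
After op 3 (move_left): buffer="icyspgylwf" (len 10), cursors c1@1 c2@5, authorship ..1...2...
After op 4 (move_left): buffer="icyspgylwf" (len 10), cursors c1@0 c2@4, authorship ..1...2...
After op 5 (move_left): buffer="icyspgylwf" (len 10), cursors c1@0 c2@3, authorship ..1...2...
After op 6 (move_right): buffer="icyspgylwf" (len 10), cursors c1@1 c2@4, authorship ..1...2...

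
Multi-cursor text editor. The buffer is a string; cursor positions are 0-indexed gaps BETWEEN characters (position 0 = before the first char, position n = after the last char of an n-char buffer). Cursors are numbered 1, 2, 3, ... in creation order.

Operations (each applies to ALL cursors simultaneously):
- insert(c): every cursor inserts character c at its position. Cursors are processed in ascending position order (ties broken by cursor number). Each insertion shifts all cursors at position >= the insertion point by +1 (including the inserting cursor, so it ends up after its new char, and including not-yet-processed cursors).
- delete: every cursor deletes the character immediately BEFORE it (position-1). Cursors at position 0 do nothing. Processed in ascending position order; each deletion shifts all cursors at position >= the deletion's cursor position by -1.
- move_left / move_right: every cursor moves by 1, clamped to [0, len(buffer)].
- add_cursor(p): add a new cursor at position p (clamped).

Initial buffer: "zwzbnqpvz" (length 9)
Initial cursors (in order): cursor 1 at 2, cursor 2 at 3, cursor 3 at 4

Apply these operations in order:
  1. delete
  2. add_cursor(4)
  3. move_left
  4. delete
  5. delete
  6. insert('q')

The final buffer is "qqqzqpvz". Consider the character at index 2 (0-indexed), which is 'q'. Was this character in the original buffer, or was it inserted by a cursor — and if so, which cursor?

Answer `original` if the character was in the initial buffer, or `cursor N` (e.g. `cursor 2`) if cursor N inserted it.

Answer: cursor 3

Derivation:
After op 1 (delete): buffer="znqpvz" (len 6), cursors c1@1 c2@1 c3@1, authorship ......
After op 2 (add_cursor(4)): buffer="znqpvz" (len 6), cursors c1@1 c2@1 c3@1 c4@4, authorship ......
After op 3 (move_left): buffer="znqpvz" (len 6), cursors c1@0 c2@0 c3@0 c4@3, authorship ......
After op 4 (delete): buffer="znpvz" (len 5), cursors c1@0 c2@0 c3@0 c4@2, authorship .....
After op 5 (delete): buffer="zpvz" (len 4), cursors c1@0 c2@0 c3@0 c4@1, authorship ....
After op 6 (insert('q')): buffer="qqqzqpvz" (len 8), cursors c1@3 c2@3 c3@3 c4@5, authorship 123.4...
Authorship (.=original, N=cursor N): 1 2 3 . 4 . . .
Index 2: author = 3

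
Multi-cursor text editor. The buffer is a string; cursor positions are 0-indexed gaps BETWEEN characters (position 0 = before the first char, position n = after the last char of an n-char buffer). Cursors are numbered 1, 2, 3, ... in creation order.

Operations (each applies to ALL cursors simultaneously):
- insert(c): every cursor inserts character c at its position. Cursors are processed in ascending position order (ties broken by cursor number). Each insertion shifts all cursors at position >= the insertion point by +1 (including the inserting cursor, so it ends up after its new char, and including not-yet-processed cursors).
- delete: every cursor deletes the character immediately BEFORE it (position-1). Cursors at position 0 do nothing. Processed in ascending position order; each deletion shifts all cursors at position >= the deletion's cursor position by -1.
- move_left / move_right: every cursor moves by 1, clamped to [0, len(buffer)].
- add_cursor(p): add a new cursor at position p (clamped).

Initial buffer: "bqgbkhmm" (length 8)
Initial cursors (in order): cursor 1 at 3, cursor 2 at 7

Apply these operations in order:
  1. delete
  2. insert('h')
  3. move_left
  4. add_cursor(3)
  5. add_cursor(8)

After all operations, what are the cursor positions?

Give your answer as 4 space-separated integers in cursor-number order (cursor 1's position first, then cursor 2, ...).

Answer: 2 6 3 8

Derivation:
After op 1 (delete): buffer="bqbkhm" (len 6), cursors c1@2 c2@5, authorship ......
After op 2 (insert('h')): buffer="bqhbkhhm" (len 8), cursors c1@3 c2@7, authorship ..1...2.
After op 3 (move_left): buffer="bqhbkhhm" (len 8), cursors c1@2 c2@6, authorship ..1...2.
After op 4 (add_cursor(3)): buffer="bqhbkhhm" (len 8), cursors c1@2 c3@3 c2@6, authorship ..1...2.
After op 5 (add_cursor(8)): buffer="bqhbkhhm" (len 8), cursors c1@2 c3@3 c2@6 c4@8, authorship ..1...2.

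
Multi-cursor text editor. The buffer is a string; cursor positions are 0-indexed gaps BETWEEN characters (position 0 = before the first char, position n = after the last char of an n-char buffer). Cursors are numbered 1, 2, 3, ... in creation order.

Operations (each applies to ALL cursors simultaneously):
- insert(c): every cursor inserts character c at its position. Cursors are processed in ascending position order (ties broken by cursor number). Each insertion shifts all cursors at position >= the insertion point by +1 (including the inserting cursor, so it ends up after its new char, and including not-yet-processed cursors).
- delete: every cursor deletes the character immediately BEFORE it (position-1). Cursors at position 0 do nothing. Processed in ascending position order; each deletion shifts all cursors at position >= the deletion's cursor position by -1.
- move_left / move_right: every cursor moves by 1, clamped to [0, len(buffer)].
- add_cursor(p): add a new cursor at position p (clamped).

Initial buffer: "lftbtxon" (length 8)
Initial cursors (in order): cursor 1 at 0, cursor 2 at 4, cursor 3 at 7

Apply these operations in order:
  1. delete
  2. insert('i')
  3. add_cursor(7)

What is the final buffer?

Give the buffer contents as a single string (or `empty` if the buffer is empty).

Answer: ilftitxin

Derivation:
After op 1 (delete): buffer="lfttxn" (len 6), cursors c1@0 c2@3 c3@5, authorship ......
After op 2 (insert('i')): buffer="ilftitxin" (len 9), cursors c1@1 c2@5 c3@8, authorship 1...2..3.
After op 3 (add_cursor(7)): buffer="ilftitxin" (len 9), cursors c1@1 c2@5 c4@7 c3@8, authorship 1...2..3.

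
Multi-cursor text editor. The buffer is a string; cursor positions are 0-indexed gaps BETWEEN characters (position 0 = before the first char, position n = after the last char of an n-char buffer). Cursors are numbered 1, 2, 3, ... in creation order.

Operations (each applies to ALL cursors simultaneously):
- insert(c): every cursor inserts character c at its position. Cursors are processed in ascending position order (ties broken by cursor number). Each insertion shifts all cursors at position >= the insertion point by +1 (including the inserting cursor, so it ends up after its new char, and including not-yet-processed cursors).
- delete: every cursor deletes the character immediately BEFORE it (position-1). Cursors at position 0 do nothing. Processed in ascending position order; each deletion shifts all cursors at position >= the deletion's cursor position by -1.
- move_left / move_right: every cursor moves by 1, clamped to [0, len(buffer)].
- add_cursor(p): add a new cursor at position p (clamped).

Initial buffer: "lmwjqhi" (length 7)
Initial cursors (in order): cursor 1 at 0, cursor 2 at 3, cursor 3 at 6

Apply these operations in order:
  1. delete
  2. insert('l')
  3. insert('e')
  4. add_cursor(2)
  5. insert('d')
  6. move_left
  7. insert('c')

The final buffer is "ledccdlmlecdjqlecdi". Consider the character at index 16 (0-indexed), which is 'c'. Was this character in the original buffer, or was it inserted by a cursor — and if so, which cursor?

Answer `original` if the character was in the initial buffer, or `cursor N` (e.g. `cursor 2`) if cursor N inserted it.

Answer: cursor 3

Derivation:
After op 1 (delete): buffer="lmjqi" (len 5), cursors c1@0 c2@2 c3@4, authorship .....
After op 2 (insert('l')): buffer="llmljqli" (len 8), cursors c1@1 c2@4 c3@7, authorship 1..2..3.
After op 3 (insert('e')): buffer="lelmlejqlei" (len 11), cursors c1@2 c2@6 c3@10, authorship 11..22..33.
After op 4 (add_cursor(2)): buffer="lelmlejqlei" (len 11), cursors c1@2 c4@2 c2@6 c3@10, authorship 11..22..33.
After op 5 (insert('d')): buffer="leddlmledjqledi" (len 15), cursors c1@4 c4@4 c2@9 c3@14, authorship 1114..222..333.
After op 6 (move_left): buffer="leddlmledjqledi" (len 15), cursors c1@3 c4@3 c2@8 c3@13, authorship 1114..222..333.
After op 7 (insert('c')): buffer="ledccdlmlecdjqlecdi" (len 19), cursors c1@5 c4@5 c2@11 c3@17, authorship 111144..2222..3333.
Authorship (.=original, N=cursor N): 1 1 1 1 4 4 . . 2 2 2 2 . . 3 3 3 3 .
Index 16: author = 3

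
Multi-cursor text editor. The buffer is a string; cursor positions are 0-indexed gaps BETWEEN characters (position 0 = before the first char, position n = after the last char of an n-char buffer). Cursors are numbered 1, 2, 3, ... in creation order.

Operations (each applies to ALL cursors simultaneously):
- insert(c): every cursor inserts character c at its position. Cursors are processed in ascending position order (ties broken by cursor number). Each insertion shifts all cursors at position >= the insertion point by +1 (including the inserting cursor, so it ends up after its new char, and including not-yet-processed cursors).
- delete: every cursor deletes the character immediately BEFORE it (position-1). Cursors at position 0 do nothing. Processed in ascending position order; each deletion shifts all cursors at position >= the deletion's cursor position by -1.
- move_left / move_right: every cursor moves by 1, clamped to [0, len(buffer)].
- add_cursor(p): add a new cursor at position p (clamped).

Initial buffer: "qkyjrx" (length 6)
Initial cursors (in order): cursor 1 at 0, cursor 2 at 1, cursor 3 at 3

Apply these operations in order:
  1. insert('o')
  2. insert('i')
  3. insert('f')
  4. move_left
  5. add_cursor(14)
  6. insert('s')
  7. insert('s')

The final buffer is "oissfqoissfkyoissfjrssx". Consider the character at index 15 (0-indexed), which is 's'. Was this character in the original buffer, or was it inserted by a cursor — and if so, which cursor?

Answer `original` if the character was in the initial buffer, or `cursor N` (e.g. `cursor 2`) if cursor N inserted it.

Answer: cursor 3

Derivation:
After op 1 (insert('o')): buffer="oqokyojrx" (len 9), cursors c1@1 c2@3 c3@6, authorship 1.2..3...
After op 2 (insert('i')): buffer="oiqoikyoijrx" (len 12), cursors c1@2 c2@5 c3@9, authorship 11.22..33...
After op 3 (insert('f')): buffer="oifqoifkyoifjrx" (len 15), cursors c1@3 c2@7 c3@12, authorship 111.222..333...
After op 4 (move_left): buffer="oifqoifkyoifjrx" (len 15), cursors c1@2 c2@6 c3@11, authorship 111.222..333...
After op 5 (add_cursor(14)): buffer="oifqoifkyoifjrx" (len 15), cursors c1@2 c2@6 c3@11 c4@14, authorship 111.222..333...
After op 6 (insert('s')): buffer="oisfqoisfkyoisfjrsx" (len 19), cursors c1@3 c2@8 c3@14 c4@18, authorship 1111.2222..3333..4.
After op 7 (insert('s')): buffer="oissfqoissfkyoissfjrssx" (len 23), cursors c1@4 c2@10 c3@17 c4@22, authorship 11111.22222..33333..44.
Authorship (.=original, N=cursor N): 1 1 1 1 1 . 2 2 2 2 2 . . 3 3 3 3 3 . . 4 4 .
Index 15: author = 3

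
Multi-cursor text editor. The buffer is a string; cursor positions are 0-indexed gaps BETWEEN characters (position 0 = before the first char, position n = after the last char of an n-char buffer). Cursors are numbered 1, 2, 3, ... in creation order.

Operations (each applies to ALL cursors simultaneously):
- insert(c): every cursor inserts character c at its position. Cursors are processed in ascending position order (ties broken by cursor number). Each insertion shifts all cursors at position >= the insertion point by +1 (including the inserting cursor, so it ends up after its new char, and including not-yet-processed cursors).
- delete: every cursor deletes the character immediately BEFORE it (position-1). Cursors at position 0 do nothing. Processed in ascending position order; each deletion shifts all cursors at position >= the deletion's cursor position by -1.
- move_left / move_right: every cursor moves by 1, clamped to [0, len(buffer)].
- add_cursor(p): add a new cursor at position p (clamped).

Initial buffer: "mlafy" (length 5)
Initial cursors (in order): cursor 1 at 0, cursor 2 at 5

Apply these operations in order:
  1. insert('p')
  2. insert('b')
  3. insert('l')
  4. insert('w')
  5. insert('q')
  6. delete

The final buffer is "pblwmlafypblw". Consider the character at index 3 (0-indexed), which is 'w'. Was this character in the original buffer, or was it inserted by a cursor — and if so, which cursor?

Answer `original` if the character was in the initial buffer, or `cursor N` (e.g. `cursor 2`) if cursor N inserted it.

Answer: cursor 1

Derivation:
After op 1 (insert('p')): buffer="pmlafyp" (len 7), cursors c1@1 c2@7, authorship 1.....2
After op 2 (insert('b')): buffer="pbmlafypb" (len 9), cursors c1@2 c2@9, authorship 11.....22
After op 3 (insert('l')): buffer="pblmlafypbl" (len 11), cursors c1@3 c2@11, authorship 111.....222
After op 4 (insert('w')): buffer="pblwmlafypblw" (len 13), cursors c1@4 c2@13, authorship 1111.....2222
After op 5 (insert('q')): buffer="pblwqmlafypblwq" (len 15), cursors c1@5 c2@15, authorship 11111.....22222
After op 6 (delete): buffer="pblwmlafypblw" (len 13), cursors c1@4 c2@13, authorship 1111.....2222
Authorship (.=original, N=cursor N): 1 1 1 1 . . . . . 2 2 2 2
Index 3: author = 1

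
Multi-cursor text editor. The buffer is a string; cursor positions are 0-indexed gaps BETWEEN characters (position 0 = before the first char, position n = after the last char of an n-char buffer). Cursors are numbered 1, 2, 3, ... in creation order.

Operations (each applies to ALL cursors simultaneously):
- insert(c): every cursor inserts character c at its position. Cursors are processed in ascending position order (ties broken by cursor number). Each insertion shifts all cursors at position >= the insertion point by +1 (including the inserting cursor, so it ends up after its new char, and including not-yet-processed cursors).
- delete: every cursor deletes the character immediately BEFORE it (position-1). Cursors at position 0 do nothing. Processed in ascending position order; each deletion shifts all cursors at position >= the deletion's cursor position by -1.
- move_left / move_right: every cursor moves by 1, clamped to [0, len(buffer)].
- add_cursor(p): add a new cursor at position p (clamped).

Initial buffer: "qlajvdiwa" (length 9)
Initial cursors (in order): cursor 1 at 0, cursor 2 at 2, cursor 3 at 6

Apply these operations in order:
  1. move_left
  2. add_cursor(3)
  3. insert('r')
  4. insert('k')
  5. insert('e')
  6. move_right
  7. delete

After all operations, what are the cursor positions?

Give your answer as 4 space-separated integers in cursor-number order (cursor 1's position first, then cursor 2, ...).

Answer: 3 6 14 10

Derivation:
After op 1 (move_left): buffer="qlajvdiwa" (len 9), cursors c1@0 c2@1 c3@5, authorship .........
After op 2 (add_cursor(3)): buffer="qlajvdiwa" (len 9), cursors c1@0 c2@1 c4@3 c3@5, authorship .........
After op 3 (insert('r')): buffer="rqrlarjvrdiwa" (len 13), cursors c1@1 c2@3 c4@6 c3@9, authorship 1.2..4..3....
After op 4 (insert('k')): buffer="rkqrklarkjvrkdiwa" (len 17), cursors c1@2 c2@5 c4@9 c3@13, authorship 11.22..44..33....
After op 5 (insert('e')): buffer="rkeqrkelarkejvrkediwa" (len 21), cursors c1@3 c2@7 c4@12 c3@17, authorship 111.222..444..333....
After op 6 (move_right): buffer="rkeqrkelarkejvrkediwa" (len 21), cursors c1@4 c2@8 c4@13 c3@18, authorship 111.222..444..333....
After op 7 (delete): buffer="rkerkearkevrkeiwa" (len 17), cursors c1@3 c2@6 c4@10 c3@14, authorship 111222.444.333...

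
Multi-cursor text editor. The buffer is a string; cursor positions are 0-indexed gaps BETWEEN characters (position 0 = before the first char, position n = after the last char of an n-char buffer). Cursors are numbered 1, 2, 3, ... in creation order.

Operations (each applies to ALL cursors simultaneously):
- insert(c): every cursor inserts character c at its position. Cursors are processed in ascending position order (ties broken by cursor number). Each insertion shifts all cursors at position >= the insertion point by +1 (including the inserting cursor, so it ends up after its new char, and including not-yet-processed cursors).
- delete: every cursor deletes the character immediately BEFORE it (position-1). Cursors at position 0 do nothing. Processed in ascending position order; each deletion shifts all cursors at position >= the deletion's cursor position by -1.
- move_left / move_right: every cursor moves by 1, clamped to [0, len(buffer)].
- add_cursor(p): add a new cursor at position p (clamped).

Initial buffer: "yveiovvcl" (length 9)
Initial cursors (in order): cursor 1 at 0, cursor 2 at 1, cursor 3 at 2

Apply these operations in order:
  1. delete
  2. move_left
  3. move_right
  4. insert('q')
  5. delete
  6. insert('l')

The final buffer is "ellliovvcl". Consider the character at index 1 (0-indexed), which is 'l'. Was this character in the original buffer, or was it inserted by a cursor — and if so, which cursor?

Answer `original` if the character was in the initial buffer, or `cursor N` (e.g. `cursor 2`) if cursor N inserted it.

Answer: cursor 1

Derivation:
After op 1 (delete): buffer="eiovvcl" (len 7), cursors c1@0 c2@0 c3@0, authorship .......
After op 2 (move_left): buffer="eiovvcl" (len 7), cursors c1@0 c2@0 c3@0, authorship .......
After op 3 (move_right): buffer="eiovvcl" (len 7), cursors c1@1 c2@1 c3@1, authorship .......
After op 4 (insert('q')): buffer="eqqqiovvcl" (len 10), cursors c1@4 c2@4 c3@4, authorship .123......
After op 5 (delete): buffer="eiovvcl" (len 7), cursors c1@1 c2@1 c3@1, authorship .......
After op 6 (insert('l')): buffer="ellliovvcl" (len 10), cursors c1@4 c2@4 c3@4, authorship .123......
Authorship (.=original, N=cursor N): . 1 2 3 . . . . . .
Index 1: author = 1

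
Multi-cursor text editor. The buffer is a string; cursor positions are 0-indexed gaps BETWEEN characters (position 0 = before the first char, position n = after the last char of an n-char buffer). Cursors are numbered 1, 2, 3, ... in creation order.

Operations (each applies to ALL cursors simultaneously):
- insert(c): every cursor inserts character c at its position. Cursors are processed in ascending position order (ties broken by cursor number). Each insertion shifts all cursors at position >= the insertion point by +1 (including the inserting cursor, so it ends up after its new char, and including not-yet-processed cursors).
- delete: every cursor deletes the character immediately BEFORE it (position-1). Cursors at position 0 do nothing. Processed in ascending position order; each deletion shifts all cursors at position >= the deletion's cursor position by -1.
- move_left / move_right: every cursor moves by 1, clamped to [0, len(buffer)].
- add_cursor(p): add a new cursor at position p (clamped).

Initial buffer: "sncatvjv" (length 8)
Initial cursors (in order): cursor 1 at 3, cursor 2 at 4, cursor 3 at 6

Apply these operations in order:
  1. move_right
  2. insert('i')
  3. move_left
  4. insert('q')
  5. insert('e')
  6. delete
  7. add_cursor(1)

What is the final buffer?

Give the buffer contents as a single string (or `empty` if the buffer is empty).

Answer: sncaqitqivjqiv

Derivation:
After op 1 (move_right): buffer="sncatvjv" (len 8), cursors c1@4 c2@5 c3@7, authorship ........
After op 2 (insert('i')): buffer="sncaitivjiv" (len 11), cursors c1@5 c2@7 c3@10, authorship ....1.2..3.
After op 3 (move_left): buffer="sncaitivjiv" (len 11), cursors c1@4 c2@6 c3@9, authorship ....1.2..3.
After op 4 (insert('q')): buffer="sncaqitqivjqiv" (len 14), cursors c1@5 c2@8 c3@12, authorship ....11.22..33.
After op 5 (insert('e')): buffer="sncaqeitqeivjqeiv" (len 17), cursors c1@6 c2@10 c3@15, authorship ....111.222..333.
After op 6 (delete): buffer="sncaqitqivjqiv" (len 14), cursors c1@5 c2@8 c3@12, authorship ....11.22..33.
After op 7 (add_cursor(1)): buffer="sncaqitqivjqiv" (len 14), cursors c4@1 c1@5 c2@8 c3@12, authorship ....11.22..33.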